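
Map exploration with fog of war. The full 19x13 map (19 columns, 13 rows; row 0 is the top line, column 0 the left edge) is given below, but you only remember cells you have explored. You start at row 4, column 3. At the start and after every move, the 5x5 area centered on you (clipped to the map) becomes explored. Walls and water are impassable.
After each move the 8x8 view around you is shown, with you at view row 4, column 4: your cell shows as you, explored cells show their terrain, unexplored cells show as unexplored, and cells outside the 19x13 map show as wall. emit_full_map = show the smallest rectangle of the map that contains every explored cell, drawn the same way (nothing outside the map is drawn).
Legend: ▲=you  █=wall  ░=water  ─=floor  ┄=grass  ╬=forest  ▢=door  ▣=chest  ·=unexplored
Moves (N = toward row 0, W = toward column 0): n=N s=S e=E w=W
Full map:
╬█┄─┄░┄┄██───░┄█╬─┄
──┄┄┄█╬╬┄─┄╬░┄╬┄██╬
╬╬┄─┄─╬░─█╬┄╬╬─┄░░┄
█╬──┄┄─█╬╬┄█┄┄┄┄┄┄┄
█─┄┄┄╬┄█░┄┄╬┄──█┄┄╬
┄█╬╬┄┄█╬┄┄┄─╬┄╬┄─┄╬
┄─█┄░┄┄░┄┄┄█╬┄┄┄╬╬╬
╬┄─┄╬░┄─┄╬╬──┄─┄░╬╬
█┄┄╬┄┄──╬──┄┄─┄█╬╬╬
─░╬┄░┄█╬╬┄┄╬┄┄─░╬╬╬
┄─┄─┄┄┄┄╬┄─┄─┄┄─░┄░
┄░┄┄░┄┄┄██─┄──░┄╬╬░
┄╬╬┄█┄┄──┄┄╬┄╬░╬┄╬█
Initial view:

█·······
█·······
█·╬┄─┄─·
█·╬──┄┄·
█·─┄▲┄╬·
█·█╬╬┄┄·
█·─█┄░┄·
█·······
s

█·······
█·╬┄─┄─·
█·╬──┄┄·
█·─┄┄┄╬·
█·█╬▲┄┄·
█·─█┄░┄·
█·┄─┄╬░·
█·······

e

········
·╬┄─┄─··
·╬──┄┄─·
·─┄┄┄╬┄·
·█╬╬▲┄█·
·─█┄░┄┄·
·┄─┄╬░┄·
········

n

········
········
·╬┄─┄─╬·
·╬──┄┄─·
·─┄┄▲╬┄·
·█╬╬┄┄█·
·─█┄░┄┄·
·┄─┄╬░┄·

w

█·······
█·······
█·╬┄─┄─╬
█·╬──┄┄─
█·─┄▲┄╬┄
█·█╬╬┄┄█
█·─█┄░┄┄
█·┄─┄╬░┄

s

█·······
█·╬┄─┄─╬
█·╬──┄┄─
█·─┄┄┄╬┄
█·█╬▲┄┄█
█·─█┄░┄┄
█·┄─┄╬░┄
█·······

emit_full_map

╬┄─┄─╬
╬──┄┄─
─┄┄┄╬┄
█╬▲┄┄█
─█┄░┄┄
┄─┄╬░┄

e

········
·╬┄─┄─╬·
·╬──┄┄─·
·─┄┄┄╬┄·
·█╬╬▲┄█·
·─█┄░┄┄·
·┄─┄╬░┄·
········

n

········
········
·╬┄─┄─╬·
·╬──┄┄─·
·─┄┄▲╬┄·
·█╬╬┄┄█·
·─█┄░┄┄·
·┄─┄╬░┄·

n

████████
········
··┄┄┄█╬·
·╬┄─┄─╬·
·╬──▲┄─·
·─┄┄┄╬┄·
·█╬╬┄┄█·
·─█┄░┄┄·

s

········
··┄┄┄█╬·
·╬┄─┄─╬·
·╬──┄┄─·
·─┄┄▲╬┄·
·█╬╬┄┄█·
·─█┄░┄┄·
·┄─┄╬░┄·

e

········
·┄┄┄█╬··
╬┄─┄─╬░·
╬──┄┄─█·
─┄┄┄▲┄█·
█╬╬┄┄█╬·
─█┄░┄┄░·
┄─┄╬░┄··

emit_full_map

·┄┄┄█╬·
╬┄─┄─╬░
╬──┄┄─█
─┄┄┄▲┄█
█╬╬┄┄█╬
─█┄░┄┄░
┄─┄╬░┄·

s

·┄┄┄█╬··
╬┄─┄─╬░·
╬──┄┄─█·
─┄┄┄╬┄█·
█╬╬┄▲█╬·
─█┄░┄┄░·
┄─┄╬░┄─·
········

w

··┄┄┄█╬·
·╬┄─┄─╬░
·╬──┄┄─█
·─┄┄┄╬┄█
·█╬╬▲┄█╬
·─█┄░┄┄░
·┄─┄╬░┄─
········

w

█··┄┄┄█╬
█·╬┄─┄─╬
█·╬──┄┄─
█·─┄┄┄╬┄
█·█╬▲┄┄█
█·─█┄░┄┄
█·┄─┄╬░┄
█·······

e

··┄┄┄█╬·
·╬┄─┄─╬░
·╬──┄┄─█
·─┄┄┄╬┄█
·█╬╬▲┄█╬
·─█┄░┄┄░
·┄─┄╬░┄─
········

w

█··┄┄┄█╬
█·╬┄─┄─╬
█·╬──┄┄─
█·─┄┄┄╬┄
█·█╬▲┄┄█
█·─█┄░┄┄
█·┄─┄╬░┄
█·······

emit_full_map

·┄┄┄█╬·
╬┄─┄─╬░
╬──┄┄─█
─┄┄┄╬┄█
█╬▲┄┄█╬
─█┄░┄┄░
┄─┄╬░┄─


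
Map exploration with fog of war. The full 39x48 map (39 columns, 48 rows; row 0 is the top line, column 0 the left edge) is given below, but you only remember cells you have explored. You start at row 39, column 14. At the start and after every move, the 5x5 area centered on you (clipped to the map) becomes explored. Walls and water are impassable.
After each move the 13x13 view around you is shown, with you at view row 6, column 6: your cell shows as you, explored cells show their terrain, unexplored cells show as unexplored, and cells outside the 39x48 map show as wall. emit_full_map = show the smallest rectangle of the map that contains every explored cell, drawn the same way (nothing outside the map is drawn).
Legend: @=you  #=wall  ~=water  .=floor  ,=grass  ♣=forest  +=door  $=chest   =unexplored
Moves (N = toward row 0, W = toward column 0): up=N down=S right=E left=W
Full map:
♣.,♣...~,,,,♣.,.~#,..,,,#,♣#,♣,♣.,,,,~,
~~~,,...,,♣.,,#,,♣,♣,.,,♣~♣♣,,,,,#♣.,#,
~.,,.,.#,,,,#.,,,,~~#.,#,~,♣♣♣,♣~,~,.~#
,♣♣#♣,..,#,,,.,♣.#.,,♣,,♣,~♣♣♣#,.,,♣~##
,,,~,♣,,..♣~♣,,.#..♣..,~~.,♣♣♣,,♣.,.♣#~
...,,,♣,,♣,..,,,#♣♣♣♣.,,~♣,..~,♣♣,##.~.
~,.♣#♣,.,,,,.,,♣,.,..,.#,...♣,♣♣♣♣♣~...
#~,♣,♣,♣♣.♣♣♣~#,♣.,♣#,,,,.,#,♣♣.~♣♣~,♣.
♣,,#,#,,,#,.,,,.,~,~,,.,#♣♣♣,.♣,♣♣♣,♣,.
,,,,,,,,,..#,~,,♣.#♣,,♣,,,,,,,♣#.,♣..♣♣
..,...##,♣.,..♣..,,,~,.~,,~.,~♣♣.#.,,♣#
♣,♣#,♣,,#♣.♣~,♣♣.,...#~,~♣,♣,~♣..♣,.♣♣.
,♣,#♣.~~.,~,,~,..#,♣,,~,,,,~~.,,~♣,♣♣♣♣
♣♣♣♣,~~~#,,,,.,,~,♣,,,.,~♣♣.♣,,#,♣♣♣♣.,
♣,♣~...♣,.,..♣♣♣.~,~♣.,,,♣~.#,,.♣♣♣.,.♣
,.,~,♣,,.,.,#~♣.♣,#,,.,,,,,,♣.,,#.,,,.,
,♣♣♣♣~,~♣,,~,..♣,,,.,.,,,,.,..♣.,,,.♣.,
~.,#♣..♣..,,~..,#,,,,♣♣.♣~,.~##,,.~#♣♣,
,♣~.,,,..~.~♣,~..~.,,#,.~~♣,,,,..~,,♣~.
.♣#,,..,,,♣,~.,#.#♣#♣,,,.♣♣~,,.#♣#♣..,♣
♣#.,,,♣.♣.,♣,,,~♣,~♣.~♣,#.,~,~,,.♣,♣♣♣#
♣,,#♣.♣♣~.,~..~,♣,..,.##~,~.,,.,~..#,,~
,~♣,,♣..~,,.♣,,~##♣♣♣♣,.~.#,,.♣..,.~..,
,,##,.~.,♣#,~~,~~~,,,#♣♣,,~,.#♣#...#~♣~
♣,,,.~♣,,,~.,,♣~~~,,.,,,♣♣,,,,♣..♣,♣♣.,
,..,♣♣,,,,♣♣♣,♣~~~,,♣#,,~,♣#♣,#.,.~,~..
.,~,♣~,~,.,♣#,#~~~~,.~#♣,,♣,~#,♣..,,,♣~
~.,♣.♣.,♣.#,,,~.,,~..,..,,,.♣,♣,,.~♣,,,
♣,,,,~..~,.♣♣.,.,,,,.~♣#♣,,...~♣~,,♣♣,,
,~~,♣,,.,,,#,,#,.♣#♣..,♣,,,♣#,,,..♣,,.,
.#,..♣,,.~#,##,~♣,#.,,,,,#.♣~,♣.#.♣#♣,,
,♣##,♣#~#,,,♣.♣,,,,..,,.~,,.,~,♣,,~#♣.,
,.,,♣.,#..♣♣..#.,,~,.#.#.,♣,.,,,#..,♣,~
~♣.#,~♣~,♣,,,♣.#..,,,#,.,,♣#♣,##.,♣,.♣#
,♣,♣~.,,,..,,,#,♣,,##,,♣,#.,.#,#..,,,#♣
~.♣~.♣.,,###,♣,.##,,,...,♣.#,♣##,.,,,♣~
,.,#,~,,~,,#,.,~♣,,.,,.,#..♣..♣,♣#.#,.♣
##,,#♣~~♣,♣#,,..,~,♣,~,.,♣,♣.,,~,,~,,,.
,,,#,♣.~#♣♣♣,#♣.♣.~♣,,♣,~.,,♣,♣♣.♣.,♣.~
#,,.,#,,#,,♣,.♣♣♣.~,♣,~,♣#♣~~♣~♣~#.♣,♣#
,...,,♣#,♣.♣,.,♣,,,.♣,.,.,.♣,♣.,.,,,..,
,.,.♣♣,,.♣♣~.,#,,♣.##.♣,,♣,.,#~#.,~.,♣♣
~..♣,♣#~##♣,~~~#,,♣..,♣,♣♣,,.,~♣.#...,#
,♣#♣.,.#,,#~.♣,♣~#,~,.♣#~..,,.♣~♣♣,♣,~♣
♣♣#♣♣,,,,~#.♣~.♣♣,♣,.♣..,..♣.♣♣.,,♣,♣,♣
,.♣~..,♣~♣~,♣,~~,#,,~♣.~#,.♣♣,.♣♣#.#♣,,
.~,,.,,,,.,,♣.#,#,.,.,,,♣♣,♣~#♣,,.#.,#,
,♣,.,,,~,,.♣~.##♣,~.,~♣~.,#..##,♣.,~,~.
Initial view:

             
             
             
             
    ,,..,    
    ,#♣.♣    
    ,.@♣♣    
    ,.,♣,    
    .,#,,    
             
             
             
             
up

             
             
             
             
    ,.,~♣    
    ,,..,    
    ,#@.♣    
    ,.♣♣♣    
    ,.,♣,    
    .,#,,    
             
             
             

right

             
             
             
             
   ,.,~♣,    
   ,,..,~    
   ,#♣@♣.    
   ,.♣♣♣.    
   ,.,♣,,    
   .,#,,     
             
             
             

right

             
             
             
             
  ,.,~♣,,    
  ,,..,~,    
  ,#♣.@.~    
  ,.♣♣♣.~    
  ,.,♣,,,    
  .,#,,      
             
             
             

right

             
             
             
             
 ,.,~♣,,.    
 ,,..,~,♣    
 ,#♣.♣@~♣    
 ,.♣♣♣.~,    
 ,.,♣,,,.    
 .,#,,       
             
             
             

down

             
             
             
 ,.,~♣,,.    
 ,,..,~,♣    
 ,#♣.♣.~♣    
 ,.♣♣♣@~,    
 ,.,♣,,,.    
 .,#,,♣.#    
             
             
             
             

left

             
             
             
  ,.,~♣,,.   
  ,,..,~,♣   
  ,#♣.♣.~♣   
  ,.♣♣@.~,   
  ,.,♣,,,.   
  .,#,,♣.#   
             
             
             
             

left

             
             
             
   ,.,~♣,,.  
   ,,..,~,♣  
   ,#♣.♣.~♣  
   ,.♣@♣.~,  
   ,.,♣,,,.  
   .,#,,♣.#  
             
             
             
             

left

             
             
             
    ,.,~♣,,. 
    ,,..,~,♣ 
    ,#♣.♣.~♣ 
    ,.@♣♣.~, 
    ,.,♣,,,. 
    .,#,,♣.# 
             
             
             
             

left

             
             
             
     ,.,~♣,,.
    #,,..,~,♣
    ♣,#♣.♣.~♣
    ♣,@♣♣♣.~,
    ♣,.,♣,,,.
    ~.,#,,♣.#
             
             
             
             

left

             
             
             
      ,.,~♣,,
    ♣#,,..,~,
    ♣♣,#♣.♣.~
    ,♣@.♣♣♣.~
    .♣,.,♣,,,
    ♣~.,#,,♣.
             
             
             
             

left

             
             
             
       ,.,~♣,
    ,♣#,,..,~
    ♣♣♣,#♣.♣.
    ,,@,.♣♣♣.
    ♣.♣,.,♣,,
    ♣♣~.,#,,♣
             
             
             
             

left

             
             
             
        ,.,~♣
    ♣,♣#,,..,
    #♣♣♣,#♣.♣
    #,@♣,.♣♣♣
    ,♣.♣,.,♣,
    .♣♣~.,#,,
             
             
             
             

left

             
             
             
         ,.,~
    ~♣,♣#,,..
    ~#♣♣♣,#♣.
    ,#@,♣,.♣♣
    #,♣.♣,.,♣
    ,.♣♣~.,#,
             
             
             
             

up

             
             
             
             
    ,~,,#,.,~
    ~♣,♣#,,..
    ~#@♣♣,#♣.
    ,#,,♣,.♣♣
    #,♣.♣,.,♣
    ,.♣♣~.,#,
             
             
             

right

             
             
             
             
   ,~,,#,.,~♣
   ~♣,♣#,,..,
   ~#♣@♣,#♣.♣
   ,#,,♣,.♣♣♣
   #,♣.♣,.,♣,
   ,.♣♣~.,#,,
             
             
             

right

             
             
             
             
  ,~,,#,.,~♣,
  ~♣,♣#,,..,~
  ~#♣♣@,#♣.♣.
  ,#,,♣,.♣♣♣.
  #,♣.♣,.,♣,,
  ,.♣♣~.,#,,♣
             
             
             

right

             
             
             
             
 ,~,,#,.,~♣,,
 ~♣,♣#,,..,~,
 ~#♣♣♣@#♣.♣.~
 ,#,,♣,.♣♣♣.~
 #,♣.♣,.,♣,,,
 ,.♣♣~.,#,,♣.
             
             
             

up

             
             
             
             
    ##,♣,    
 ,~,,#,.,~♣,,
 ~♣,♣#@,..,~,
 ~#♣♣♣,#♣.♣.~
 ,#,,♣,.♣♣♣.~
 #,♣.♣,.,♣,,,
 ,.♣♣~.,#,,♣.
             
             

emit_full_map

   ##,♣,     
,~,,#,.,~♣,,.
~♣,♣#@,..,~,♣
~#♣♣♣,#♣.♣.~♣
,#,,♣,.♣♣♣.~,
#,♣.♣,.,♣,,,.
,.♣♣~.,#,,♣.#


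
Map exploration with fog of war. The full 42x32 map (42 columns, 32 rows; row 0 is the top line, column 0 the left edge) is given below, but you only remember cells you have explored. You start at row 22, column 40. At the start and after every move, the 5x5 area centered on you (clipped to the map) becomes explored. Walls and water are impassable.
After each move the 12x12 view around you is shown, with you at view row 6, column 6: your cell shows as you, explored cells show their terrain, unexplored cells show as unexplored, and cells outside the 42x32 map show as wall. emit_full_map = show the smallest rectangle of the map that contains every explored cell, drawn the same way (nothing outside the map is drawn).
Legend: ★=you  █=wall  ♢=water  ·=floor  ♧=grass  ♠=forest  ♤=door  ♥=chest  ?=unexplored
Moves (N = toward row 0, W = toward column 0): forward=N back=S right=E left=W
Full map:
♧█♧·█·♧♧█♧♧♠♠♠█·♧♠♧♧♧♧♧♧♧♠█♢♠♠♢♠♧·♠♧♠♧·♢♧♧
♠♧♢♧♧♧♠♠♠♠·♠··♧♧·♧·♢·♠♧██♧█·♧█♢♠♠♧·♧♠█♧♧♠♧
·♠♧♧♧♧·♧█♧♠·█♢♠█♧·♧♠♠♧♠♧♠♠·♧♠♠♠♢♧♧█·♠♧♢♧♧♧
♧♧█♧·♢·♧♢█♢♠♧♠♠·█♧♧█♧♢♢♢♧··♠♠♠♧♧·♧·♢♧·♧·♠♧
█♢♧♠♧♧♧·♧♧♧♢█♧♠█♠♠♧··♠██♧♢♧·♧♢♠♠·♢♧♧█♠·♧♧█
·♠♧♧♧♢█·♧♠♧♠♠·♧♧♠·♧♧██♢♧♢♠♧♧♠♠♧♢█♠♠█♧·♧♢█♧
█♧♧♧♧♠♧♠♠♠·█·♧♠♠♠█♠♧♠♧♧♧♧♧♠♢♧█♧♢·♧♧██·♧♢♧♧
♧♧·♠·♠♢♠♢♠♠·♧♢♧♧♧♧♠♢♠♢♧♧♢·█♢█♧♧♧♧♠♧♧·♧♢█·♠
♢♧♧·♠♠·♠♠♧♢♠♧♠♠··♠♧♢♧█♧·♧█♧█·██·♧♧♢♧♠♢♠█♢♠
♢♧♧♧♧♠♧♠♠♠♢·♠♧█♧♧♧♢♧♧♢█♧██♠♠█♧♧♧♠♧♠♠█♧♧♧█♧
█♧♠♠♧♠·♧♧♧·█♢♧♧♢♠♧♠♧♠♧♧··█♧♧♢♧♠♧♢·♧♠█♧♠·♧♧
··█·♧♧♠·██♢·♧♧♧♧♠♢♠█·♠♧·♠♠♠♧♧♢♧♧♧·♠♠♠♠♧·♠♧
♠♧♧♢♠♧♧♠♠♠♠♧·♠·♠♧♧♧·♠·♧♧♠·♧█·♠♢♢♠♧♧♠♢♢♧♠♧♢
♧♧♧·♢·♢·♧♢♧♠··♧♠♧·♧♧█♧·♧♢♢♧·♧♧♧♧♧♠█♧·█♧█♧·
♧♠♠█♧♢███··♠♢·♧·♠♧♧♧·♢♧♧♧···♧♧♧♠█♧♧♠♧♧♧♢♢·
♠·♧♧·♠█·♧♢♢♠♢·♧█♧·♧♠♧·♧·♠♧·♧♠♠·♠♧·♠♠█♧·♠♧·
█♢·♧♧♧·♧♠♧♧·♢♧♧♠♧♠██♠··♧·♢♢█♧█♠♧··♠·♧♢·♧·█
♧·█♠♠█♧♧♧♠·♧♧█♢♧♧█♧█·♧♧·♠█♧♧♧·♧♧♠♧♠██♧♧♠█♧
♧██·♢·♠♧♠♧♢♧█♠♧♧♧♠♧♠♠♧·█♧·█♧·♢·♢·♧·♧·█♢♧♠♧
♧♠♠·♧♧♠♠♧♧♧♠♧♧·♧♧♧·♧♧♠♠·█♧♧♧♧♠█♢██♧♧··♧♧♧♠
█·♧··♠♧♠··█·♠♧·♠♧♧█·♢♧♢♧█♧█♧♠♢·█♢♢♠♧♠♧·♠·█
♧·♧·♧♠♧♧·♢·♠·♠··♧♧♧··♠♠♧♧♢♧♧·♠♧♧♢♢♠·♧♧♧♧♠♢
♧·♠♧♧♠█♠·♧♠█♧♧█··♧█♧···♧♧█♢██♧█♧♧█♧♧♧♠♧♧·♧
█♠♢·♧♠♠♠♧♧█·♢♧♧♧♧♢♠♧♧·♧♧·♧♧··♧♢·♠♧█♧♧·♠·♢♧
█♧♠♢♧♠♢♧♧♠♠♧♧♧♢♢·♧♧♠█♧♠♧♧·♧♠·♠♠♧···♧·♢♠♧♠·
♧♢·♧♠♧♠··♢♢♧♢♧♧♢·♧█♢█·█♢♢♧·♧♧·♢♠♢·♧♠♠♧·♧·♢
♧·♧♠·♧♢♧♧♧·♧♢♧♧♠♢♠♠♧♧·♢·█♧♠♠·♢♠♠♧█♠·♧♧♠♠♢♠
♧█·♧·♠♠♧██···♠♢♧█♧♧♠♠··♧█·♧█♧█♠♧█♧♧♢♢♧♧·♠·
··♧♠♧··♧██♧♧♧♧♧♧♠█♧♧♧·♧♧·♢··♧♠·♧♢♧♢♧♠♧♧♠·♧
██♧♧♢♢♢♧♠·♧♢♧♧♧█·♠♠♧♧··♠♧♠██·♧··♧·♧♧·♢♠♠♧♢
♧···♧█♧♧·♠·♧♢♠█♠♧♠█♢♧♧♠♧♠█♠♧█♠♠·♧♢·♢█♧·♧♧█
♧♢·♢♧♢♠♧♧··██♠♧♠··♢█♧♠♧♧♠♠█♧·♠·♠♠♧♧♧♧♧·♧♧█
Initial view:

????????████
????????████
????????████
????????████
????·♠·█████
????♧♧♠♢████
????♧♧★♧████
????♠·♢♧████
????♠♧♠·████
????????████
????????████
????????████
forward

????????████
????????████
????????████
????????████
????♧♧♧♠████
????·♠·█████
????♧♧★♢████
????♧♧·♧████
????♠·♢♧████
????♠♧♠·████
????????████
????????████

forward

????????████
????????████
????????████
????????████
????♢♧♠♧████
????♧♧♧♠████
????·♠★█████
????♧♧♠♢████
????♧♧·♧████
????♠·♢♧████
????♠♧♠·████
????????████

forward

????????████
????????████
????????████
????????████
????♧♠█♧████
????♢♧♠♧████
????♧♧★♠████
????·♠·█████
????♧♧♠♢████
????♧♧·♧████
????♠·♢♧████
????♠♧♠·████

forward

????????████
????????████
????????████
????????████
????·♧·█████
????♧♠█♧████
????♢♧★♧████
????♧♧♧♠████
????·♠·█████
????♧♧♠♢████
????♧♧·♧████
????♠·♢♧████

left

?????????███
?????????███
?????????███
?????????███
????♢·♧·████
????♧♧♠█♧███
????█♢★♠♧███
????·♧♧♧♠███
????♧·♠·████
?????♧♧♠♢███
?????♧♧·♧███
?????♠·♢♧███

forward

?????????███
?????????███
?????????███
?????????███
????♧·♠♧·███
????♢·♧·████
????♧♧★█♧███
????█♢♧♠♧███
????·♧♧♧♠███
????♧·♠·████
?????♧♧♠♢███
?????♧♧·♧███

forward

?????????███
?????????███
?????????███
?????????███
????♧♧♢♢·███
????♧·♠♧·███
????♢·★·████
????♧♧♠█♧███
????█♢♧♠♧███
????·♧♧♧♠███
????♧·♠·████
?????♧♧♠♢███

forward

?????????███
?????????███
?????????███
?????????███
????█♧█♧·███
????♧♧♢♢·███
????♧·★♧·███
????♢·♧·████
????♧♧♠█♧███
????█♢♧♠♧███
????·♧♧♧♠███
????♧·♠·████

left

??????????██
??????????██
??????????██
??????????██
????·█♧█♧·██
????♧♧♧♢♢·██
????█♧★♠♧·██
????♧♢·♧·███
????█♧♧♠█♧██
?????█♢♧♠♧██
?????·♧♧♧♠██
?????♧·♠·███

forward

??????????██
??????????██
??????????██
??????????██
????♢♢♧♠♧?██
????·█♧█♧·██
????♧♧★♢♢·██
????█♧·♠♧·██
????♧♢·♧·███
????█♧♧♠█♧██
?????█♢♧♠♧██
?????·♧♧♧♠██

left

???????????█
???????????█
???????????█
???????????█
????♠♢♢♧♠♧?█
????♧·█♧█♧·█
????♠♧★♧♢♢·█
????♠█♧·♠♧·█
????·♧♢·♧·██
?????█♧♧♠█♧█
??????█♢♧♠♧█
??????·♧♧♧♠█

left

????????????
????????????
????????????
????????????
????♧♠♢♢♧♠♧?
????█♧·█♧█♧·
????♧♠★♧♧♢♢·
????♠♠█♧·♠♧·
????♠·♧♢·♧·█
??????█♧♧♠█♧
???????█♢♧♠♧
???????·♧♧♧♠

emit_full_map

♧♠♢♢♧♠♧?
█♧·█♧█♧·
♧♠★♧♧♢♢·
♠♠█♧·♠♧·
♠·♧♢·♧·█
??█♧♧♠█♧
???█♢♧♠♧
???·♧♧♧♠
???♧·♠·█
????♧♧♠♢
????♧♧·♧
????♠·♢♧
????♠♧♠·

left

????????????
????????????
????????????
????????????
????♧♧♠♢♢♧♠♧
????♠█♧·█♧█♧
????♧♧★♧♧♧♢♢
????·♠♠█♧·♠♧
????·♠·♧♢·♧·
???????█♧♧♠█
????????█♢♧♠
????????·♧♧♧

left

????????????
????????????
????????????
????????????
????♠♧♧♠♢♢♧♠
????♧♠█♧·█♧█
????█♧★♠♧♧♧♢
????♧·♠♠█♧·♠
????··♠·♧♢·♧
????????█♧♧♠
?????????█♢♧
?????????·♧♧

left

????????????
????????????
????????????
????????????
????♢♠♧♧♠♢♢♧
????♧♧♠█♧·█♧
????♠█★♧♠♧♧♧
????♠♧·♠♠█♧·
????♧··♠·♧♢·
?????????█♧♧
??????????█♢
??????????·♧

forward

????????????
????????????
????????????
????????????
????♧♧·♠♠???
????♢♠♧♧♠♢♢♧
????♧♧★█♧·█♧
????♠█♧♧♠♧♧♧
????♠♧·♠♠█♧·
????♧··♠·♧♢·
?????????█♧♧
??????????█♢

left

????????????
????????????
????????????
????????????
????♧♧♧·♠♠??
????♢♢♠♧♧♠♢♢
????♧♧★♠█♧·█
????♧♠█♧♧♠♧♧
????·♠♧·♠♠█♧
?????♧··♠·♧♢
??????????█♧
???????????█

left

????????????
????????????
????????????
????????????
????♢♧♧♧·♠♠?
????♠♢♢♠♧♧♠♢
????♧♧★♧♠█♧·
????♧♧♠█♧♧♠♧
????♠·♠♧·♠♠█
??????♧··♠·♧
???????????█
????????????

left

????????????
????????????
????????????
????????????
????♧♢♧♧♧·♠♠
????·♠♢♢♠♧♧♠
????♧♧★♧♧♠█♧
????♧♧♧♠█♧♧♠
????♠♠·♠♧·♠♠
???????♧··♠·
????????????
????????????

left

????????????
????????????
????????????
????????????
????♧♧♢♧♧♧·♠
????█·♠♢♢♠♧♧
????·♧★♧♧♧♠█
????·♧♧♧♠█♧♧
????♧♠♠·♠♧·♠
????????♧··♠
????????????
????????????

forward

????????????
????????????
????????????
????????????
????♧♢♧♠♧???
????♧♧♢♧♧♧·♠
????█·★♢♢♠♧♧
????·♧♧♧♧♧♠█
????·♧♧♧♠█♧♧
????♧♠♠·♠♧·♠
????????♧··♠
????????????

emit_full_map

♧♢♧♠♧??????????
♧♧♢♧♧♧·♠♠??????
█·★♢♢♠♧♧♠♢♢♧♠♧?
·♧♧♧♧♧♠█♧·█♧█♧·
·♧♧♧♠█♧♧♠♧♧♧♢♢·
♧♠♠·♠♧·♠♠█♧·♠♧·
????♧··♠·♧♢·♧·█
?????????█♧♧♠█♧
??????????█♢♧♠♧
??????????·♧♧♧♠
??????????♧·♠·█
???????????♧♧♠♢
???????????♧♧·♧
???????????♠·♢♧
???????????♠♧♠·

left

????????????
????????????
????????????
????????????
????♧♧♢♧♠♧??
????♠♧♧♢♧♧♧·
????♧█★♠♢♢♠♧
????♧·♧♧♧♧♧♠
????··♧♧♧♠█♧
?????♧♠♠·♠♧·
?????????♧··
????????????

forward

????????????
????????????
????????????
????????????
????♠♠█♧♧???
????♧♧♢♧♠♧??
????♠♧★♢♧♧♧·
????♧█·♠♢♢♠♧
????♧·♧♧♧♧♧♠
????··♧♧♧♠█♧
?????♧♠♠·♠♧·
?????????♧··

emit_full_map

♠♠█♧♧???????????
♧♧♢♧♠♧??????????
♠♧★♢♧♧♧·♠♠??????
♧█·♠♢♢♠♧♧♠♢♢♧♠♧?
♧·♧♧♧♧♧♠█♧·█♧█♧·
··♧♧♧♠█♧♧♠♧♧♧♢♢·
?♧♠♠·♠♧·♠♠█♧·♠♧·
?????♧··♠·♧♢·♧·█
??????????█♧♧♠█♧
???????????█♢♧♠♧
???????????·♧♧♧♠
???????????♧·♠·█
????????????♧♧♠♢
????????????♧♧·♧
????????????♠·♢♧
????????????♠♧♠·


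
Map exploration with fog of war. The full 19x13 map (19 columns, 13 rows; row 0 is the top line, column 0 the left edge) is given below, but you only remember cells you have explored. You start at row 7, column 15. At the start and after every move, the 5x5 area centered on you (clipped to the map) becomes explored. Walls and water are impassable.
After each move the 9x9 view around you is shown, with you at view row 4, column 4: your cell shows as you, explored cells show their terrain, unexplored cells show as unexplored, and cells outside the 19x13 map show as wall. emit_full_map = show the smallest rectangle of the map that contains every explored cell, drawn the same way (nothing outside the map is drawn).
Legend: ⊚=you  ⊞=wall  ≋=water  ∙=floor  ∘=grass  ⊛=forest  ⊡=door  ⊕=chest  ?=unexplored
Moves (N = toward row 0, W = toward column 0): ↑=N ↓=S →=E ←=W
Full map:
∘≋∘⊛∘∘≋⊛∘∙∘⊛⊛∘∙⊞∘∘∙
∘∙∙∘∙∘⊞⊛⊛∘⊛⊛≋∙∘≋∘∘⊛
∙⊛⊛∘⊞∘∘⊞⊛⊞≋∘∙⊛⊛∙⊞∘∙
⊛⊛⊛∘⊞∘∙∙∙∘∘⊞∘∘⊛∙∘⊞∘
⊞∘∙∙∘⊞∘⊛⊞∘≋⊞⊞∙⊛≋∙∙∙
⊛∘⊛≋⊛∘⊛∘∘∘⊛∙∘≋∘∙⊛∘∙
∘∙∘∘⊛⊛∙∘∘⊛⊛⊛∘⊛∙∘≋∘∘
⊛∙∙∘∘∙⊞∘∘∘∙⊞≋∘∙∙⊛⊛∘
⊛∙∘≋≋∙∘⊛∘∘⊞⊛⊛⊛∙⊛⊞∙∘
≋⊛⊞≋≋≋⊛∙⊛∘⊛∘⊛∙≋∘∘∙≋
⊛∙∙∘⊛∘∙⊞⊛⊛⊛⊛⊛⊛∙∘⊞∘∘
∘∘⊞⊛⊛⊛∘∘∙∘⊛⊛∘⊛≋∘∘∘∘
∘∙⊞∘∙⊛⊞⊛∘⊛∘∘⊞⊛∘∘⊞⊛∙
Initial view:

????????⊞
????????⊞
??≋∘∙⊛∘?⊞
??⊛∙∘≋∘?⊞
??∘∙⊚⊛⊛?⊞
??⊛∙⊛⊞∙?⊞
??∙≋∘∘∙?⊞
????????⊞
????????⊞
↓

????????⊞
??≋∘∙⊛∘?⊞
??⊛∙∘≋∘?⊞
??∘∙∙⊛⊛?⊞
??⊛∙⊚⊞∙?⊞
??∙≋∘∘∙?⊞
??⊛∙∘⊞∘?⊞
????????⊞
????????⊞

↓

??≋∘∙⊛∘?⊞
??⊛∙∘≋∘?⊞
??∘∙∙⊛⊛?⊞
??⊛∙⊛⊞∙?⊞
??∙≋⊚∘∙?⊞
??⊛∙∘⊞∘?⊞
??⊛≋∘∘∘?⊞
????????⊞
⊞⊞⊞⊞⊞⊞⊞⊞⊞

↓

??⊛∙∘≋∘?⊞
??∘∙∙⊛⊛?⊞
??⊛∙⊛⊞∙?⊞
??∙≋∘∘∙?⊞
??⊛∙⊚⊞∘?⊞
??⊛≋∘∘∘?⊞
??⊛∘∘⊞⊛?⊞
⊞⊞⊞⊞⊞⊞⊞⊞⊞
⊞⊞⊞⊞⊞⊞⊞⊞⊞

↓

??∘∙∙⊛⊛?⊞
??⊛∙⊛⊞∙?⊞
??∙≋∘∘∙?⊞
??⊛∙∘⊞∘?⊞
??⊛≋⊚∘∘?⊞
??⊛∘∘⊞⊛?⊞
⊞⊞⊞⊞⊞⊞⊞⊞⊞
⊞⊞⊞⊞⊞⊞⊞⊞⊞
⊞⊞⊞⊞⊞⊞⊞⊞⊞

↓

??⊛∙⊛⊞∙?⊞
??∙≋∘∘∙?⊞
??⊛∙∘⊞∘?⊞
??⊛≋∘∘∘?⊞
??⊛∘⊚⊞⊛?⊞
⊞⊞⊞⊞⊞⊞⊞⊞⊞
⊞⊞⊞⊞⊞⊞⊞⊞⊞
⊞⊞⊞⊞⊞⊞⊞⊞⊞
⊞⊞⊞⊞⊞⊞⊞⊞⊞

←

???⊛∙⊛⊞∙?
???∙≋∘∘∙?
??⊛⊛∙∘⊞∘?
??∘⊛≋∘∘∘?
??⊞⊛⊚∘⊞⊛?
⊞⊞⊞⊞⊞⊞⊞⊞⊞
⊞⊞⊞⊞⊞⊞⊞⊞⊞
⊞⊞⊞⊞⊞⊞⊞⊞⊞
⊞⊞⊞⊞⊞⊞⊞⊞⊞

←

????⊛∙⊛⊞∙
????∙≋∘∘∙
??⊛⊛⊛∙∘⊞∘
??⊛∘⊛≋∘∘∘
??∘⊞⊚∘∘⊞⊛
⊞⊞⊞⊞⊞⊞⊞⊞⊞
⊞⊞⊞⊞⊞⊞⊞⊞⊞
⊞⊞⊞⊞⊞⊞⊞⊞⊞
⊞⊞⊞⊞⊞⊞⊞⊞⊞

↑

????∘∙∙⊛⊛
????⊛∙⊛⊞∙
??∘⊛∙≋∘∘∙
??⊛⊛⊛∙∘⊞∘
??⊛∘⊚≋∘∘∘
??∘⊞⊛∘∘⊞⊛
⊞⊞⊞⊞⊞⊞⊞⊞⊞
⊞⊞⊞⊞⊞⊞⊞⊞⊞
⊞⊞⊞⊞⊞⊞⊞⊞⊞

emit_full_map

??≋∘∙⊛∘
??⊛∙∘≋∘
??∘∙∙⊛⊛
??⊛∙⊛⊞∙
∘⊛∙≋∘∘∙
⊛⊛⊛∙∘⊞∘
⊛∘⊚≋∘∘∘
∘⊞⊛∘∘⊞⊛

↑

????⊛∙∘≋∘
????∘∙∙⊛⊛
??⊛⊛⊛∙⊛⊞∙
??∘⊛∙≋∘∘∙
??⊛⊛⊚∙∘⊞∘
??⊛∘⊛≋∘∘∘
??∘⊞⊛∘∘⊞⊛
⊞⊞⊞⊞⊞⊞⊞⊞⊞
⊞⊞⊞⊞⊞⊞⊞⊞⊞

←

?????⊛∙∘≋
?????∘∙∙⊛
??⊞⊛⊛⊛∙⊛⊞
??⊛∘⊛∙≋∘∘
??⊛⊛⊚⊛∙∘⊞
??⊛⊛∘⊛≋∘∘
??∘∘⊞⊛∘∘⊞
⊞⊞⊞⊞⊞⊞⊞⊞⊞
⊞⊞⊞⊞⊞⊞⊞⊞⊞

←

??????⊛∙∘
??????∘∙∙
??∘⊞⊛⊛⊛∙⊛
??∘⊛∘⊛∙≋∘
??⊛⊛⊚⊛⊛∙∘
??∘⊛⊛∘⊛≋∘
??⊛∘∘⊞⊛∘∘
⊞⊞⊞⊞⊞⊞⊞⊞⊞
⊞⊞⊞⊞⊞⊞⊞⊞⊞

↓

??????∘∙∙
??∘⊞⊛⊛⊛∙⊛
??∘⊛∘⊛∙≋∘
??⊛⊛⊛⊛⊛∙∘
??∘⊛⊚∘⊛≋∘
??⊛∘∘⊞⊛∘∘
⊞⊞⊞⊞⊞⊞⊞⊞⊞
⊞⊞⊞⊞⊞⊞⊞⊞⊞
⊞⊞⊞⊞⊞⊞⊞⊞⊞

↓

??∘⊞⊛⊛⊛∙⊛
??∘⊛∘⊛∙≋∘
??⊛⊛⊛⊛⊛∙∘
??∘⊛⊛∘⊛≋∘
??⊛∘⊚⊞⊛∘∘
⊞⊞⊞⊞⊞⊞⊞⊞⊞
⊞⊞⊞⊞⊞⊞⊞⊞⊞
⊞⊞⊞⊞⊞⊞⊞⊞⊞
⊞⊞⊞⊞⊞⊞⊞⊞⊞

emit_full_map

????≋∘∙⊛∘
????⊛∙∘≋∘
????∘∙∙⊛⊛
∘⊞⊛⊛⊛∙⊛⊞∙
∘⊛∘⊛∙≋∘∘∙
⊛⊛⊛⊛⊛∙∘⊞∘
∘⊛⊛∘⊛≋∘∘∘
⊛∘⊚⊞⊛∘∘⊞⊛

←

???∘⊞⊛⊛⊛∙
???∘⊛∘⊛∙≋
??⊛⊛⊛⊛⊛⊛∙
??∙∘⊛⊛∘⊛≋
??∘⊛⊚∘⊞⊛∘
⊞⊞⊞⊞⊞⊞⊞⊞⊞
⊞⊞⊞⊞⊞⊞⊞⊞⊞
⊞⊞⊞⊞⊞⊞⊞⊞⊞
⊞⊞⊞⊞⊞⊞⊞⊞⊞

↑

???????∘∙
???∘⊞⊛⊛⊛∙
??⊛∘⊛∘⊛∙≋
??⊛⊛⊛⊛⊛⊛∙
??∙∘⊚⊛∘⊛≋
??∘⊛∘∘⊞⊛∘
⊞⊞⊞⊞⊞⊞⊞⊞⊞
⊞⊞⊞⊞⊞⊞⊞⊞⊞
⊞⊞⊞⊞⊞⊞⊞⊞⊞

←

????????∘
????∘⊞⊛⊛⊛
??∙⊛∘⊛∘⊛∙
??⊞⊛⊛⊛⊛⊛⊛
??∘∙⊚⊛⊛∘⊛
??⊛∘⊛∘∘⊞⊛
⊞⊞⊞⊞⊞⊞⊞⊞⊞
⊞⊞⊞⊞⊞⊞⊞⊞⊞
⊞⊞⊞⊞⊞⊞⊞⊞⊞

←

?????????
?????∘⊞⊛⊛
??⊛∙⊛∘⊛∘⊛
??∙⊞⊛⊛⊛⊛⊛
??∘∘⊚∘⊛⊛∘
??⊞⊛∘⊛∘∘⊞
⊞⊞⊞⊞⊞⊞⊞⊞⊞
⊞⊞⊞⊞⊞⊞⊞⊞⊞
⊞⊞⊞⊞⊞⊞⊞⊞⊞

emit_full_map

???????≋∘∙⊛∘
???????⊛∙∘≋∘
???????∘∙∙⊛⊛
???∘⊞⊛⊛⊛∙⊛⊞∙
⊛∙⊛∘⊛∘⊛∙≋∘∘∙
∙⊞⊛⊛⊛⊛⊛⊛∙∘⊞∘
∘∘⊚∘⊛⊛∘⊛≋∘∘∘
⊞⊛∘⊛∘∘⊞⊛∘∘⊞⊛


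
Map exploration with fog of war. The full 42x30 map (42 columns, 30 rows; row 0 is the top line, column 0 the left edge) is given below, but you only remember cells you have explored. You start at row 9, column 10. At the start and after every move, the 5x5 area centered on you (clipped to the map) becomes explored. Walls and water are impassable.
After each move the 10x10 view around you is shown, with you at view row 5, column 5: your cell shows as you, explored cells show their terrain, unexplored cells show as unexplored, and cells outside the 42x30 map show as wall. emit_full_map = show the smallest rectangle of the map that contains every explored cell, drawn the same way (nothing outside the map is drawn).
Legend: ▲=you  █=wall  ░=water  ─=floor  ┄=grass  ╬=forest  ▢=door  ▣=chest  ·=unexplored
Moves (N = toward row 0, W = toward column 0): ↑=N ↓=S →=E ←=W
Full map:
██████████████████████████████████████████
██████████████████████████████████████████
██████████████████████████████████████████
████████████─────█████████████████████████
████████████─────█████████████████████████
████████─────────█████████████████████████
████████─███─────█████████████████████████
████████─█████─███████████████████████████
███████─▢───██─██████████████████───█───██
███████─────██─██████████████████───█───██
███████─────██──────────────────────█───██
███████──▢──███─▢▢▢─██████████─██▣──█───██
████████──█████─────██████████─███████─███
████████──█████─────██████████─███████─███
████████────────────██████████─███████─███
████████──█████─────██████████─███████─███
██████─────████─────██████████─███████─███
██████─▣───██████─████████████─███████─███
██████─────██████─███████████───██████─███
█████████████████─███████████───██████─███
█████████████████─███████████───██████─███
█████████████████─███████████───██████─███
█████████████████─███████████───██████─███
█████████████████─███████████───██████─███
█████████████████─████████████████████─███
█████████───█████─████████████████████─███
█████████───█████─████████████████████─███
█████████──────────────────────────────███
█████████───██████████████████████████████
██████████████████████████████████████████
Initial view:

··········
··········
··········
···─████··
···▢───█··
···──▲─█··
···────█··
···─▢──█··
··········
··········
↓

··········
··········
···─████··
···▢───█··
···────█··
···──▲─█··
···─▢──█··
···──███··
··········
··········

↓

··········
···─████··
···▢───█··
···────█··
···────█··
···─▢▲─█··
···──███··
···──███··
··········
··········

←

··········
····─████·
····▢───█·
···─────█·
···─────█·
···──▲──█·
···█──███·
···█──███·
··········
··········

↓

····─████·
····▢───█·
···─────█·
···─────█·
···──▢──█·
···█─▲███·
···█──███·
···█────··
··········
··········

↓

····▢───█·
···─────█·
···─────█·
···──▢──█·
···█──███·
···█─▲███·
···█────··
···█──██··
··········
··········

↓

···─────█·
···─────█·
···──▢──█·
···█──███·
···█──███·
···█─▲──··
···█──██··
···────█··
··········
··········

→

··─────█··
··─────█··
··──▢──█··
··█──███··
··█──███··
··█──▲──··
··█──███··
··────██··
··········
··········

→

·─────█···
·─────█···
·──▢──█···
·█──████··
·█──████··
·█───▲──··
·█──████··
·────███··
··········
··········

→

─────█····
─────█····
──▢──█····
█──█████··
█──█████··
█────▲──··
█──█████··
────████··
··········
··········

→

────█·····
────█·····
─▢──█·····
──█████─··
──█████─··
─────▲──··
──█████─··
───████─··
··········
··········

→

───█······
───█······
▢──█······
─█████──··
─█████──··
─────▲──··
─█████──··
──████──··
··········
··········

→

──█·······
──█·······
──█·······
█████───··
█████───··
─────▲──··
█████───··
─████───··
··········
··········

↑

──█·······
──█·······
──█·······
──███─▢▢··
█████───··
█████▲──··
────────··
█████───··
─████───··
··········

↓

──█·······
──█·······
──███─▢▢··
█████───··
█████───··
─────▲──··
█████───··
─████───··
··········
··········

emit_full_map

·─████·····
·▢───█·····
─────█·····
─────█·····
──▢──███─▢▢
█──█████───
█──█████───
█───────▲──
█──█████───
────████───

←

───█······
───█······
▢──███─▢▢·
─█████───·
─█████───·
─────▲───·
─█████───·
──████───·
··········
··········

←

────█·····
────█·····
─▢──███─▢▢
──█████───
──█████───
─────▲────
──█████───
───████───
··········
··········

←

─────█····
─────█····
──▢──███─▢
█──█████──
█──█████──
█────▲────
█──█████──
────████──
··········
··········

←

·─────█···
·─────█···
·──▢──███─
·█──█████─
·█──█████─
·█───▲────
·█──█████─
·────████─
··········
··········

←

··─────█··
··─────█··
··──▢──███
··█──█████
··█──█████
··█──▲────
··█──█████
··────████
··········
··········

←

···─────█·
···─────█·
···──▢──██
···█──████
···█──████
···█─▲────
···█──████
···────███
··········
··········

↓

···─────█·
···──▢──██
···█──████
···█──████
···█──────
···█─▲████
···────███
···▣───█··
··········
··········

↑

···─────█·
···─────█·
···──▢──██
···█──████
···█──████
···█─▲────
···█──████
···────███
···▣───█··
··········

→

··─────█··
··─────█··
··──▢──███
··█──█████
··█──█████
··█──▲────
··█──█████
··────████
··▣───█···
··········

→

·─────█···
·─────█···
·──▢──███─
·█──█████─
·█──█████─
·█───▲────
·█──█████─
·────████─
·▣───█····
··········

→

─────█····
─────█····
──▢──███─▢
█──█████──
█──█████──
█────▲────
█──█████──
────████──
▣───█·····
··········

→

────█·····
────█·····
─▢──███─▢▢
──█████───
──█████───
─────▲────
──█████───
───████───
───█······
··········

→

───█······
───█······
▢──███─▢▢·
─█████───·
─█████───·
─────▲───·
─█████───·
──████───·
──█·······
··········

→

──█·······
──█·······
──███─▢▢··
█████───··
█████───··
─────▲──··
█████───··
─████───··
─█········
··········

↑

──█·······
──█·······
──█·······
──███─▢▢··
█████───··
█████▲──··
────────··
█████───··
─████───··
─█········

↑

███·······
──█·······
──█·······
──██────··
──███─▢▢··
█████▲──··
█████───··
────────··
█████───··
─████───··

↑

··········
███·······
──█·······
──██─███··
──██────··
──███▲▢▢··
█████───··
█████───··
────────··
█████───··

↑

··········
··········
███·······
──██─███··
──██─███··
──██─▲──··
──███─▢▢··
█████───··
█████───··
────────··

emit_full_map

·─████·····
·▢───██─███
─────██─███
─────██─▲──
──▢──███─▢▢
█──█████───
█──█████───
█──────────
█──█████───
────████───
▣───█······
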